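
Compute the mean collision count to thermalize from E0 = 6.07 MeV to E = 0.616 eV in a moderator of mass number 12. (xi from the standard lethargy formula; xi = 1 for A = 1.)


xi = 1 + (A-1)^2/(2A)*ln((A-1)/(A+1)) = 0.1577690 (for A = 12)
n = ln(E0/E) / xi
n = ln(6.07e6 / 0.616) / 0.1577690
n = ln(9.853896e+06) / 0.1577690 = 102.07

102.07


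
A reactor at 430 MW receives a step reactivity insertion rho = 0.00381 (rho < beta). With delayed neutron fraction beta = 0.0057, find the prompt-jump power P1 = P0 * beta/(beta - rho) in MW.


P1/P0 = beta / (beta - rho)
P1/P0 = 0.0057 / (0.0057 - 0.00381) = 3.015873
P1 = 430 * 3.015873 = 1296.8 MW

1296.8


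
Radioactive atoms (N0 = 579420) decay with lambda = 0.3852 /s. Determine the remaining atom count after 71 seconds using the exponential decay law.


N = N0 * exp(-lambda * t)
N = 579420 * exp(-0.3852 * 71)
N = 7.6805e-07

7.6805e-07


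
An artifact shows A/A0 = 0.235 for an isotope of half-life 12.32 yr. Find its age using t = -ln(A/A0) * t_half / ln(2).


lambda = ln(2) / t_half = ln(2) / 12.32 = 0.05626195 /yr
t = -ln(A/A0) / lambda
t = -ln(0.235) / 0.05626195
t = 25.740 yr

25.740


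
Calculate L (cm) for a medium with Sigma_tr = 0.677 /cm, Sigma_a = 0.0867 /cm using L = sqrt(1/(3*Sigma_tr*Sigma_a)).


D = 1 / (3 * Sigma_tr) = 1 / (3 * 0.677) = 0.4923683 cm
L = sqrt(D / Sigma_a)
L = sqrt(0.4923683 / 0.0867)
L = 2.3831 cm

2.3831


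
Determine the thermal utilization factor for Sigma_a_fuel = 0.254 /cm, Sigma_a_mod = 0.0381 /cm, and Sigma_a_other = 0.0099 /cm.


f = Sigma_a_fuel / (Sigma_a_fuel + Sigma_a_mod + Sigma_a_other)
f = 0.254 / (0.254 + 0.0381 + 0.0099)
f = 0.84106

0.84106


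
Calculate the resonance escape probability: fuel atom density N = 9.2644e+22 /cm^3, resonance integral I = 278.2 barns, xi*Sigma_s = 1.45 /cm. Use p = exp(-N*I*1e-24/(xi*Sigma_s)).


p = exp(-N * I * 1e-24 / (xi*Sigma_s))
p = exp(-9.2644e+22 * 278.2 * 1e-24 / 1.45)
p = 1.9075e-08

1.9075e-08


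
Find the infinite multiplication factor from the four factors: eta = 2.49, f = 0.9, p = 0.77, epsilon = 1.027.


k_inf = eta * f * p * epsilon
k_inf = 2.49 * 0.9 * 0.77 * 1.027
k_inf = 1.7722

1.7722


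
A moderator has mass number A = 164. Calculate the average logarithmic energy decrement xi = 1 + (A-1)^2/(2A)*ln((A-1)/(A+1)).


xi = 1 + (A-1)^2/(2A) * ln((A-1)/(A+1))
xi = 1 + (164-1)^2/(2*164) * ln((164-1)/(164 +1))
xi = 0.012146

0.012146


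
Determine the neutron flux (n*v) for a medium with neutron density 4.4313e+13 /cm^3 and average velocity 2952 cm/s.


phi = n * v
phi = 4.4313e+13 * 2952
phi = 1.3081e+17 /cm^2/s

1.3081e+17


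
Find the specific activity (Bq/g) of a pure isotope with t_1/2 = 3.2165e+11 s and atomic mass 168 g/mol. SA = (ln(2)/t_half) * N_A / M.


lambda = ln(2) / t_half = ln(2) / 3.2165e+11 = 2.154973e-12 /s
SA = lambda * N_A / M
SA = 2.154973e-12 * 6.022e23 / 168
SA = 7.7246e+09 Bq/g

7.7246e+09


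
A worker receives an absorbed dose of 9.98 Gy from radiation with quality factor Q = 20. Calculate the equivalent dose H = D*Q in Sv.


H = D * Q
H = 9.98 * 20
H = 199.60 Sv

199.60


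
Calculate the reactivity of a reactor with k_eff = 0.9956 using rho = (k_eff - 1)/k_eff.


rho = (k_eff - 1) / k_eff
rho = (0.9956 - 1) / 0.9956
rho = -0.0044194

-0.0044194


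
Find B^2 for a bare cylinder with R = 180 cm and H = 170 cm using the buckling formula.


B^2 = (2.405/R)^2 + (pi/H)^2
B^2 = (2.405/180)^2 + (pi/170)^2
B^2 = 5.2003e-04 /cm^2

5.2003e-04


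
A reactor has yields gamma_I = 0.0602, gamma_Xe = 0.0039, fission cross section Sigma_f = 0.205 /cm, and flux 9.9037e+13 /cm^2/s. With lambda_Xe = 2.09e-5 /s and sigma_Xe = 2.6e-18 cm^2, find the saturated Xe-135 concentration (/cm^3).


Xe_eq = (gamma_I + gamma_Xe) * Sigma_f * phi / (lambda_Xe + sigma_Xe * phi)
Numerator = (0.0602 + 0.0039) * 0.205 * 9.9037e+13 = 1.301396e+12
Denominator = 2.09e-5 + 2.6e-18 * 9.9037e+13 = 2.783962e-04
Xe_eq = 1.301396e+12 / 2.783962e-04 = 4.6746e+15 /cm^3

4.6746e+15


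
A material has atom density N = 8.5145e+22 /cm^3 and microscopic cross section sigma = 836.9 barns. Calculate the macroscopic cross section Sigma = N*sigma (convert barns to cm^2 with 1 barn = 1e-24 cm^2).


Sigma = N * sigma_barns * 1e-24
Sigma = 8.5145e+22 * 836.9 * 1e-24
Sigma = 71.258 /cm

71.258


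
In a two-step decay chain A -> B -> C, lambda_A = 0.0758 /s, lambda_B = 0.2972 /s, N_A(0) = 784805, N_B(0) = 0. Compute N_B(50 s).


N_B(t) = lambda_A * N_A0 / (lambda_B - lambda_A) * [exp(-lambda_A*t) - exp(-lambda_B*t)]
exp(-0.0758*50) = 0.02259560; exp(-0.2972*50) = 3.518714e-07
N_B = 0.0758 * 784805 / (0.2972 - 0.0758) * (0.02259560 - 3.518714e-07)
N_B = 6071.1

6071.1


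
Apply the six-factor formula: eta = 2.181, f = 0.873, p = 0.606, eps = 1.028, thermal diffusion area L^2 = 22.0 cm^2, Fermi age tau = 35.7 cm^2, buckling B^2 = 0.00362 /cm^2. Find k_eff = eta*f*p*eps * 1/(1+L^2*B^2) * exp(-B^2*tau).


k_inf = eta*f*p*eps = 2.181*0.873*0.606*1.028 = 1.186139
P_TNL = 1/(1 + L^2*B^2) = 1/(1 + 22.0*0.00362) = 0.9262347
P_FNL = exp(-B^2*tau) = exp(-0.00362*35.7) = 0.8787683
k_eff = k_inf * P_TNL * P_FNL = 1.186139 * 0.9262347 * 0.8787683
k_eff = 0.96545

0.96545


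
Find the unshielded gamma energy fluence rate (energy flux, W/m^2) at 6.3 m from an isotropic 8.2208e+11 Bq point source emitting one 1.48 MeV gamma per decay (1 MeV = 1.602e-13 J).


psi = A * E * 1.602e-13 / (4*pi*r^2)
psi = 8.2208e+11 * 1.48 * 1.602e-13 / (4*pi*6.3^2)
psi = 3.9079e-04 W/m^2

3.9079e-04


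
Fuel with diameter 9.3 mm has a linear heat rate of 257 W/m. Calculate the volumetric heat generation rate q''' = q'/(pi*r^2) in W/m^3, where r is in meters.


r = D / 2 / 1000 = 9.3 / 2 / 1000 = 0.00465 m
q''' = q' / (pi * r^2)
q''' = 257 / (pi * 0.00465^2)
q''' = 3.7834e+06 W/m^3

3.7834e+06


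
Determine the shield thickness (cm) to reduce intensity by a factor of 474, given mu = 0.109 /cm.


x = ln(factor) / mu
x = ln(474) / 0.109
x = 56.525 cm

56.525


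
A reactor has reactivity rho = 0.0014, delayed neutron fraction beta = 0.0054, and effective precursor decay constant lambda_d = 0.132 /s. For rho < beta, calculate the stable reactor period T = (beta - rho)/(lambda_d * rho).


T = (beta - rho) / (lambda_d * rho)
T = (0.0054 - 0.0014) / (0.132 * 0.0014)
T = 21.645 s

21.645


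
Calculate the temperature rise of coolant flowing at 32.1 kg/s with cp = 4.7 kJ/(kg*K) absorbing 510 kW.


dT = Q / (m_dot * cp)
dT = 510 / (32.1 * 4.7)
dT = 3.3804 C

3.3804


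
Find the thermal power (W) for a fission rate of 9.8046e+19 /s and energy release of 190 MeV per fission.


P = fission_rate * E_MeV * 1.602e-13
P = 9.8046e+19 * 190 * 1.602e-13
P = 2.9843e+09 W

2.9843e+09


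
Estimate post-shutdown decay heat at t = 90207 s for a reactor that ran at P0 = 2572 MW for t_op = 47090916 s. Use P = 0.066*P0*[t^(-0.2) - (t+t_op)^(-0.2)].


P/P0 = 0.066 * [t^(-0.2) - (t + t_op)^(-0.2)]
P/P0 = 0.066 * [90207^(-0.2) - (90207 + 47090916)^(-0.2)]
P/P0 = 0.066 * [0.1020827 - 0.02919082] = 0.004810864
P = 2572 * 0.004810864 = 12.374 MW

12.374


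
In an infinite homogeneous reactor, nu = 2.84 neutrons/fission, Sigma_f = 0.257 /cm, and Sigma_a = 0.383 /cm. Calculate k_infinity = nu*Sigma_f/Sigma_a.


k_inf = nu * Sigma_f / Sigma_a
k_inf = 2.84 * 0.257 / 0.383
k_inf = 1.9057

1.9057


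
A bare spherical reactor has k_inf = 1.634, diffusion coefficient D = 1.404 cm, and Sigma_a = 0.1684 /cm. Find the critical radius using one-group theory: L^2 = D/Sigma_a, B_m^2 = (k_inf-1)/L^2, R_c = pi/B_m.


L^2 = D / Sigma_a = 1.404 / 0.1684 = 8.337292 cm^2
B_m^2 = (k_inf - 1) / L^2 = (1.634 - 1) / 8.337292 = 0.07604388 /cm^2
For a bare sphere: B_g = pi/R, so R_c = pi / sqrt(B_m^2)
R_c = pi / sqrt(0.07604388) = 11.392 cm

11.392


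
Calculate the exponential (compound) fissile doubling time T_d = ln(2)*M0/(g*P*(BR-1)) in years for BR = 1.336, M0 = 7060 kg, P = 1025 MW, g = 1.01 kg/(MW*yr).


Breeding gain G = BR - 1 = 1.336 - 1 = 0.336
Fissile production rate = g * P * G = 1.01 * 1025 * 0.336 = 347.844 kg/yr
T_d = ln(2) * M0 / (g * P * G)
T_d = ln(2) * 7060 / 347.844 = 14.068 yr

14.068


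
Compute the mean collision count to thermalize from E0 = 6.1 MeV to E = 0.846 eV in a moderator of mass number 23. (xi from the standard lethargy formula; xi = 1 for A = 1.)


xi = 1 + (A-1)^2/(2A)*ln((A-1)/(A+1)) = 0.08448899 (for A = 23)
n = ln(E0/E) / xi
n = ln(6.1e6 / 0.846) / 0.08448899
n = ln(7.210402e+06) / 0.08448899 = 186.90

186.90


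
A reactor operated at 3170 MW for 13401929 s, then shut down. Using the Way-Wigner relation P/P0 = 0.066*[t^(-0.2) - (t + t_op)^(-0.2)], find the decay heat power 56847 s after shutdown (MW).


P/P0 = 0.066 * [t^(-0.2) - (t + t_op)^(-0.2)]
P/P0 = 0.066 * [56847^(-0.2) - (56847 + 13401929)^(-0.2)]
P/P0 = 0.066 * [0.1119589 - 0.03751448] = 0.004913332
P = 3170 * 0.004913332 = 15.575 MW

15.575


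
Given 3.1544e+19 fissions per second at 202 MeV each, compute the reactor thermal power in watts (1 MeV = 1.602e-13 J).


P = fission_rate * E_MeV * 1.602e-13
P = 3.1544e+19 * 202 * 1.602e-13
P = 1.0208e+09 W

1.0208e+09


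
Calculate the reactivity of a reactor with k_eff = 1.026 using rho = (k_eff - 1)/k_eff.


rho = (k_eff - 1) / k_eff
rho = (1.026 - 1) / 1.026
rho = 0.025341

0.025341


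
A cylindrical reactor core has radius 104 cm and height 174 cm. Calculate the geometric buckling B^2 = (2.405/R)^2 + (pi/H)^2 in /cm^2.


B^2 = (2.405/R)^2 + (pi/H)^2
B^2 = (2.405/104)^2 + (pi/174)^2
B^2 = 8.6075e-04 /cm^2

8.6075e-04


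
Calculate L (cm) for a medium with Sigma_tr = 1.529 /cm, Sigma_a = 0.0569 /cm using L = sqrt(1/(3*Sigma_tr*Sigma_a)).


D = 1 / (3 * Sigma_tr) = 1 / (3 * 1.529) = 0.2180074 cm
L = sqrt(D / Sigma_a)
L = sqrt(0.2180074 / 0.0569)
L = 1.9574 cm

1.9574


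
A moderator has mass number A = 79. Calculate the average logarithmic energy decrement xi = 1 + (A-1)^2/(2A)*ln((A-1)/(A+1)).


xi = 1 + (A-1)^2/(2A) * ln((A-1)/(A+1))
xi = 1 + (79-1)^2/(2*79) * ln((79-1)/(79 +1))
xi = 0.025104

0.025104


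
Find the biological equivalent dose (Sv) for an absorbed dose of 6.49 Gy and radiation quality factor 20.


H = D * Q
H = 6.49 * 20
H = 129.80 Sv

129.80


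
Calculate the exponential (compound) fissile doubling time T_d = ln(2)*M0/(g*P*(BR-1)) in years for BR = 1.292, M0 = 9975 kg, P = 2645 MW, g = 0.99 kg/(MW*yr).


Breeding gain G = BR - 1 = 1.292 - 1 = 0.292
Fissile production rate = g * P * G = 0.99 * 2645 * 0.292 = 764.6166 kg/yr
T_d = ln(2) * M0 / (g * P * G)
T_d = ln(2) * 9975 / 764.6166 = 9.0426 yr

9.0426


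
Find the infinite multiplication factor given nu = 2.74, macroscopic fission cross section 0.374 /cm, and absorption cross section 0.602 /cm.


k_inf = nu * Sigma_f / Sigma_a
k_inf = 2.74 * 0.374 / 0.602
k_inf = 1.7023

1.7023


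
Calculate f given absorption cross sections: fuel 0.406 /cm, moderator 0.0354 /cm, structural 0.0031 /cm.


f = Sigma_a_fuel / (Sigma_a_fuel + Sigma_a_mod + Sigma_a_other)
f = 0.406 / (0.406 + 0.0354 + 0.0031)
f = 0.91339

0.91339


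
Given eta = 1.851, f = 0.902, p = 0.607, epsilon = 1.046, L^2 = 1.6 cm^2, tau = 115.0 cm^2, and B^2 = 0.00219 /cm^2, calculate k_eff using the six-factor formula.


k_inf = eta*f*p*eps = 1.851*0.902*0.607*1.046 = 1.060067
P_TNL = 1/(1 + L^2*B^2) = 1/(1 + 1.6*0.00219) = 0.9965082
P_FNL = exp(-B^2*tau) = exp(-0.00219*115.0) = 0.7773613
k_eff = k_inf * P_TNL * P_FNL = 1.060067 * 0.9965082 * 0.7773613
k_eff = 0.82118

0.82118


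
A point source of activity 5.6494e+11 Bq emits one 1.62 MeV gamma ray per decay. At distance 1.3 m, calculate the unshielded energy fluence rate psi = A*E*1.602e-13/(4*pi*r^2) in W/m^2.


psi = A * E * 1.602e-13 / (4*pi*r^2)
psi = 5.6494e+11 * 1.62 * 1.602e-13 / (4*pi*1.3^2)
psi = 0.0069037 W/m^2

0.0069037


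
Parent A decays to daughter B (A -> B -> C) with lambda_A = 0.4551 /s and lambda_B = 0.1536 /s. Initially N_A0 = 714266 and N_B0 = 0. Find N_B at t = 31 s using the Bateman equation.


N_B(t) = lambda_A * N_A0 / (lambda_B - lambda_A) * [exp(-lambda_A*t) - exp(-lambda_B*t)]
exp(-0.4551*31) = 7.463285e-07; exp(-0.1536*31) = 0.008551915
N_B = 0.4551 * 714266 / (0.1536 - 0.4551) * (7.463285e-07 - 0.008551915)
N_B = 9219.4

9219.4


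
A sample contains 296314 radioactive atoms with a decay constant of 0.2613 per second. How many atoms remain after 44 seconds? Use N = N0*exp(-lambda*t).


N = N0 * exp(-lambda * t)
N = 296314 * exp(-0.2613 * 44)
N = 3.0101

3.0101


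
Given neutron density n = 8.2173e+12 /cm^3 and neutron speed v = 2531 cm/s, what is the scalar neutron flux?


phi = n * v
phi = 8.2173e+12 * 2531
phi = 2.0798e+16 /cm^2/s

2.0798e+16


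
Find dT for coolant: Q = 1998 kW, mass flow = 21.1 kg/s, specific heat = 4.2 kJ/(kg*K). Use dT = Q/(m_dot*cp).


dT = Q / (m_dot * cp)
dT = 1998 / (21.1 * 4.2)
dT = 22.546 C

22.546


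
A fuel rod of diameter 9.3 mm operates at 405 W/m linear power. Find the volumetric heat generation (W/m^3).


r = D / 2 / 1000 = 9.3 / 2 / 1000 = 0.00465 m
q''' = q' / (pi * r^2)
q''' = 405 / (pi * 0.00465^2)
q''' = 5.9621e+06 W/m^3

5.9621e+06


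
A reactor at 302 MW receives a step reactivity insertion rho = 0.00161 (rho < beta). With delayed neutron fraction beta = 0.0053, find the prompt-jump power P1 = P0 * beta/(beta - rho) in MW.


P1/P0 = beta / (beta - rho)
P1/P0 = 0.0053 / (0.0053 - 0.00161) = 1.436314
P1 = 302 * 1.436314 = 433.77 MW

433.77


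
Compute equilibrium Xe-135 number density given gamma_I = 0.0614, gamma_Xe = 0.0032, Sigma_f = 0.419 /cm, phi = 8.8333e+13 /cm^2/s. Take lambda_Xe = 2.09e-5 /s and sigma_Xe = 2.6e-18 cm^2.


Xe_eq = (gamma_I + gamma_Xe) * Sigma_f * phi / (lambda_Xe + sigma_Xe * phi)
Numerator = (0.0614 + 0.0032) * 0.419 * 8.8333e+13 = 2.390945e+12
Denominator = 2.09e-5 + 2.6e-18 * 8.8333e+13 = 2.505658e-04
Xe_eq = 2.390945e+12 / 2.505658e-04 = 9.5422e+15 /cm^3

9.5422e+15


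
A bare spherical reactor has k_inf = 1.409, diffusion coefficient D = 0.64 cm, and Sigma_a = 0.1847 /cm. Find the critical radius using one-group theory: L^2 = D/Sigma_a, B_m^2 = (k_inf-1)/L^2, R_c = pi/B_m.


L^2 = D / Sigma_a = 0.64 / 0.1847 = 3.465079 cm^2
B_m^2 = (k_inf - 1) / L^2 = (1.409 - 1) / 3.465079 = 0.1180348 /cm^2
For a bare sphere: B_g = pi/R, so R_c = pi / sqrt(B_m^2)
R_c = pi / sqrt(0.1180348) = 9.1442 cm

9.1442


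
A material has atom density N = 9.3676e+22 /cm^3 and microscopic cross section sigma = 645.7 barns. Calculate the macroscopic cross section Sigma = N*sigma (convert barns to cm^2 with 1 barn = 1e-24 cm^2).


Sigma = N * sigma_barns * 1e-24
Sigma = 9.3676e+22 * 645.7 * 1e-24
Sigma = 60.487 /cm

60.487


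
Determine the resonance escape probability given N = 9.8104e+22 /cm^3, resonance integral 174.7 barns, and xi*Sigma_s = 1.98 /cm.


p = exp(-N * I * 1e-24 / (xi*Sigma_s))
p = exp(-9.8104e+22 * 174.7 * 1e-24 / 1.98)
p = 1.7409e-04

1.7409e-04


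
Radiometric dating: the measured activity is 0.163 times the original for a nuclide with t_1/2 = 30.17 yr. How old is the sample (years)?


lambda = ln(2) / t_half = ln(2) / 30.17 = 0.02297472 /yr
t = -ln(A/A0) / lambda
t = -ln(0.163) / 0.02297472
t = 78.957 yr

78.957


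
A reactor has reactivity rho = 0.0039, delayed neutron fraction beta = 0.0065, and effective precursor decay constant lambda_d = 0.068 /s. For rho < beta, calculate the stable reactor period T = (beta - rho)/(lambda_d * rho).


T = (beta - rho) / (lambda_d * rho)
T = (0.0065 - 0.0039) / (0.068 * 0.0039)
T = 9.8039 s

9.8039


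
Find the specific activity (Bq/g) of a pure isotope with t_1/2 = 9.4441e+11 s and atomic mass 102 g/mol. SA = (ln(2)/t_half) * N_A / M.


lambda = ln(2) / t_half = ln(2) / 9.4441e+11 = 7.339473e-13 /s
SA = lambda * N_A / M
SA = 7.339473e-13 * 6.022e23 / 102
SA = 4.3332e+09 Bq/g

4.3332e+09


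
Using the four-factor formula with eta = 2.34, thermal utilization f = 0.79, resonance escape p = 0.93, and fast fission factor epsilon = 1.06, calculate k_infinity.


k_inf = eta * f * p * epsilon
k_inf = 2.34 * 0.79 * 0.93 * 1.06
k_inf = 1.8223

1.8223


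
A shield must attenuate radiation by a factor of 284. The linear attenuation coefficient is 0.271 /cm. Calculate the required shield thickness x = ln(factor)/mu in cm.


x = ln(factor) / mu
x = ln(284) / 0.271
x = 20.845 cm

20.845


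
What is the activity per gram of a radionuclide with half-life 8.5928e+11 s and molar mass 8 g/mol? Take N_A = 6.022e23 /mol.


lambda = ln(2) / t_half = ln(2) / 8.5928e+11 = 8.066604e-13 /s
SA = lambda * N_A / M
SA = 8.066604e-13 * 6.022e23 / 8
SA = 6.0721e+10 Bq/g

6.0721e+10


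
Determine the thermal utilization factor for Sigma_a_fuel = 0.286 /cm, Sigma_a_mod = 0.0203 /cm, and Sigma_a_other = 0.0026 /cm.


f = Sigma_a_fuel / (Sigma_a_fuel + Sigma_a_mod + Sigma_a_other)
f = 0.286 / (0.286 + 0.0203 + 0.0026)
f = 0.92587

0.92587


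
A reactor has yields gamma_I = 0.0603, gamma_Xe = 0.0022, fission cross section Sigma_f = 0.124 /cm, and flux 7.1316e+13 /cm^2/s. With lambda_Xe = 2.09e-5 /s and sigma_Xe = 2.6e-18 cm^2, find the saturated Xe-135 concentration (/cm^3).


Xe_eq = (gamma_I + gamma_Xe) * Sigma_f * phi / (lambda_Xe + sigma_Xe * phi)
Numerator = (0.0603 + 0.0022) * 0.124 * 7.1316e+13 = 5.526990e+11
Denominator = 2.09e-5 + 2.6e-18 * 7.1316e+13 = 2.063216e-04
Xe_eq = 5.526990e+11 / 2.063216e-04 = 2.6788e+15 /cm^3

2.6788e+15


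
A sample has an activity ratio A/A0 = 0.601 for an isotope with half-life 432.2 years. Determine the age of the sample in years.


lambda = ln(2) / t_half = ln(2) / 432.2 = 0.001603765 /yr
t = -ln(A/A0) / lambda
t = -ln(0.601) / 0.001603765
t = 317.48 yr

317.48


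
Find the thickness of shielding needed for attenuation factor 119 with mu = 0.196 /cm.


x = ln(factor) / mu
x = ln(119) / 0.196
x = 24.383 cm

24.383


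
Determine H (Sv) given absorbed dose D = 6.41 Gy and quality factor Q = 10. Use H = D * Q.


H = D * Q
H = 6.41 * 10
H = 64.100 Sv

64.100


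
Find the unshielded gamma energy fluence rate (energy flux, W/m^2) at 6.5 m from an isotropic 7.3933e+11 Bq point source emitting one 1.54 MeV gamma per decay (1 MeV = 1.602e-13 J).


psi = A * E * 1.602e-13 / (4*pi*r^2)
psi = 7.3933e+11 * 1.54 * 1.602e-13 / (4*pi*6.5^2)
psi = 3.4355e-04 W/m^2

3.4355e-04


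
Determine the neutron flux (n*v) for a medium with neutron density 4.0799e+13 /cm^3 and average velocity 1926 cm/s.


phi = n * v
phi = 4.0799e+13 * 1926
phi = 7.8579e+16 /cm^2/s

7.8579e+16


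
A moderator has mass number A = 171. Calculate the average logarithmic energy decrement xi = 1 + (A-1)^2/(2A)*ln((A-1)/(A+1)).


xi = 1 + (A-1)^2/(2A) * ln((A-1)/(A+1))
xi = 1 + (171-1)^2/(2*171) * ln((171-1)/(171 +1))
xi = 0.011650

0.011650


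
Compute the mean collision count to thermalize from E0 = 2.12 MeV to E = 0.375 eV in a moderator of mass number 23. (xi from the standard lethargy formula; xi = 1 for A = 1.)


xi = 1 + (A-1)^2/(2A)*ln((A-1)/(A+1)) = 0.08448899 (for A = 23)
n = ln(E0/E) / xi
n = ln(2.12e6 / 0.375) / 0.08448899
n = ln(5.653333e+06) / 0.08448899 = 184.02

184.02


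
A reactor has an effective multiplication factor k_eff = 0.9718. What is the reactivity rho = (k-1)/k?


rho = (k_eff - 1) / k_eff
rho = (0.9718 - 1) / 0.9718
rho = -0.029018

-0.029018


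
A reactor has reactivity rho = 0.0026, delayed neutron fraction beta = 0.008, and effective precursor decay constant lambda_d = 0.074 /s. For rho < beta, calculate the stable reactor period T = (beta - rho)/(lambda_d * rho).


T = (beta - rho) / (lambda_d * rho)
T = (0.008 - 0.0026) / (0.074 * 0.0026)
T = 28.067 s

28.067


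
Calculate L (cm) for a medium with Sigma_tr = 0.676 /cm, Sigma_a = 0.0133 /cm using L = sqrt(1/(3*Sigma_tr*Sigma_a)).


D = 1 / (3 * Sigma_tr) = 1 / (3 * 0.676) = 0.4930966 cm
L = sqrt(D / Sigma_a)
L = sqrt(0.4930966 / 0.0133)
L = 6.0889 cm

6.0889


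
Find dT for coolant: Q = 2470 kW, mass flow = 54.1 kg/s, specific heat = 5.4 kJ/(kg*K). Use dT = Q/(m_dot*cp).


dT = Q / (m_dot * cp)
dT = 2470 / (54.1 * 5.4)
dT = 8.4549 C

8.4549


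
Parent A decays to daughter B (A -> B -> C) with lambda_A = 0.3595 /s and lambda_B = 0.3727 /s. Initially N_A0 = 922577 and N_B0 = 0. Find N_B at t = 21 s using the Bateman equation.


N_B(t) = lambda_A * N_A0 / (lambda_B - lambda_A) * [exp(-lambda_A*t) - exp(-lambda_B*t)]
exp(-0.3595*21) = 5.263732e-04; exp(-0.3727*21) = 3.989398e-04
N_B = 0.3595 * 922577 / (0.3727 - 0.3595) * (5.263732e-04 - 3.989398e-04)
N_B = 3201.9

3201.9


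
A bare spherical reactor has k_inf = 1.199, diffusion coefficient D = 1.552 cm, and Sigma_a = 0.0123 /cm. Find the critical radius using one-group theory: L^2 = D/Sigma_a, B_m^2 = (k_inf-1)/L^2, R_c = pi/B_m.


L^2 = D / Sigma_a = 1.552 / 0.0123 = 126.1789 cm^2
B_m^2 = (k_inf - 1) / L^2 = (1.199 - 1) / 126.1789 = 0.001577126 /cm^2
For a bare sphere: B_g = pi/R, so R_c = pi / sqrt(B_m^2)
R_c = pi / sqrt(0.001577126) = 79.107 cm

79.107


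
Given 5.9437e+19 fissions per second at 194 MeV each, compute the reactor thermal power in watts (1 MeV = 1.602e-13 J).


P = fission_rate * E_MeV * 1.602e-13
P = 5.9437e+19 * 194 * 1.602e-13
P = 1.8472e+09 W

1.8472e+09


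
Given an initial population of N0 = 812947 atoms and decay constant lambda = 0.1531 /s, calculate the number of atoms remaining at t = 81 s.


N = N0 * exp(-lambda * t)
N = 812947 * exp(-0.1531 * 81)
N = 3.3445

3.3445


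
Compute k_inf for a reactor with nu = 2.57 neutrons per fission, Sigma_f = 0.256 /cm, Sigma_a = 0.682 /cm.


k_inf = nu * Sigma_f / Sigma_a
k_inf = 2.57 * 0.256 / 0.682
k_inf = 0.96469

0.96469


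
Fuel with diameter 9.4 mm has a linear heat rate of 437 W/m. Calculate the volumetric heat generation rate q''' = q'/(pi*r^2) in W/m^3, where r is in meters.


r = D / 2 / 1000 = 9.4 / 2 / 1000 = 0.0047 m
q''' = q' / (pi * r^2)
q''' = 437 / (pi * 0.0047^2)
q''' = 6.2970e+06 W/m^3

6.2970e+06


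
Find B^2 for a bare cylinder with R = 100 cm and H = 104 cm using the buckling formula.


B^2 = (2.405/R)^2 + (pi/H)^2
B^2 = (2.405/100)^2 + (pi/104)^2
B^2 = 0.0014909 /cm^2

0.0014909


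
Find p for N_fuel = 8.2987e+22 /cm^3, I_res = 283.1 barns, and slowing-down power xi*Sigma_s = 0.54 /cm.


p = exp(-N * I * 1e-24 / (xi*Sigma_s))
p = exp(-8.2987e+22 * 283.1 * 1e-24 / 0.54)
p = 1.2743e-19

1.2743e-19


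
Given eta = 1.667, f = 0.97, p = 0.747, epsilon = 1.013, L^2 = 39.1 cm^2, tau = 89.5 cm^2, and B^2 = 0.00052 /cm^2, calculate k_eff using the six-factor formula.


k_inf = eta*f*p*eps = 1.667*0.97*0.747*1.013 = 1.223594
P_TNL = 1/(1 + L^2*B^2) = 1/(1 + 39.1*0.00052) = 0.9800732
P_FNL = exp(-B^2*tau) = exp(-0.00052*89.5) = 0.9545264
k_eff = k_inf * P_TNL * P_FNL = 1.223594 * 0.9800732 * 0.9545264
k_eff = 1.1447

1.1447


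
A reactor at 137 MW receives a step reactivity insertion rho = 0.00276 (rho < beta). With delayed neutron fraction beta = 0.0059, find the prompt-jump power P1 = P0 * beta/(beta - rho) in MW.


P1/P0 = beta / (beta - rho)
P1/P0 = 0.0059 / (0.0059 - 0.00276) = 1.878981
P1 = 137 * 1.878981 = 257.42 MW

257.42


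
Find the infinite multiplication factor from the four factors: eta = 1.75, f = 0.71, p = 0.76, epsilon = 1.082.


k_inf = eta * f * p * epsilon
k_inf = 1.75 * 0.71 * 0.76 * 1.082
k_inf = 1.0217

1.0217


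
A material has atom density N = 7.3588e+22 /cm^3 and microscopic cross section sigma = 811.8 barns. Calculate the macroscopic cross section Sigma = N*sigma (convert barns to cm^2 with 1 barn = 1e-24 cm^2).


Sigma = N * sigma_barns * 1e-24
Sigma = 7.3588e+22 * 811.8 * 1e-24
Sigma = 59.739 /cm

59.739


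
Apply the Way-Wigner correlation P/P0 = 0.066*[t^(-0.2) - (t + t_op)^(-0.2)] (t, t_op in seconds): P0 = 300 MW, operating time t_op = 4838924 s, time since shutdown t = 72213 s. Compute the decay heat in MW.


P/P0 = 0.066 * [t^(-0.2) - (t + t_op)^(-0.2)]
P/P0 = 0.066 * [72213^(-0.2) - (72213 + 4838924)^(-0.2)]
P/P0 = 0.066 * [0.1067276 - 0.04589481] = 0.004014964
P = 300 * 0.004014964 = 1.2045 MW

1.2045


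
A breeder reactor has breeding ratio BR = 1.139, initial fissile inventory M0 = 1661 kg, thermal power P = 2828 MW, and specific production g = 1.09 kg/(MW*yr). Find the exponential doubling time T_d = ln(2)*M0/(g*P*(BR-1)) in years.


Breeding gain G = BR - 1 = 1.139 - 1 = 0.139
Fissile production rate = g * P * G = 1.09 * 2828 * 0.139 = 428.47028 kg/yr
T_d = ln(2) * M0 / (g * P * G)
T_d = ln(2) * 1661 / 428.47028 = 2.6870 yr

2.6870


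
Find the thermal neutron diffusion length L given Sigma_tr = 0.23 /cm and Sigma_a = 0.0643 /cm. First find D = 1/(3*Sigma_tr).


D = 1 / (3 * Sigma_tr) = 1 / (3 * 0.23) = 1.449275 cm
L = sqrt(D / Sigma_a)
L = sqrt(1.449275 / 0.0643)
L = 4.7476 cm

4.7476


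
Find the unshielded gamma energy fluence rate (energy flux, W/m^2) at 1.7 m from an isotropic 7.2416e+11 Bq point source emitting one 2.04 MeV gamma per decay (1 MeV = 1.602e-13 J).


psi = A * E * 1.602e-13 / (4*pi*r^2)
psi = 7.2416e+11 * 2.04 * 1.602e-13 / (4*pi*1.7^2)
psi = 0.0065166 W/m^2

0.0065166


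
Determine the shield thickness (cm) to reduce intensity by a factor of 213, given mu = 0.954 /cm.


x = ln(factor) / mu
x = ln(213) / 0.954
x = 5.6198 cm

5.6198


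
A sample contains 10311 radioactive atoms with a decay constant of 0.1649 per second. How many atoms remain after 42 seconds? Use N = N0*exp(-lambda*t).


N = N0 * exp(-lambda * t)
N = 10311 * exp(-0.1649 * 42)
N = 10.127

10.127


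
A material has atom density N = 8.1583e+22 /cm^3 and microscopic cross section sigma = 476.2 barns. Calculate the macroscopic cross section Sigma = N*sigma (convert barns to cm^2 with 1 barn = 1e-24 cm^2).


Sigma = N * sigma_barns * 1e-24
Sigma = 8.1583e+22 * 476.2 * 1e-24
Sigma = 38.850 /cm

38.850


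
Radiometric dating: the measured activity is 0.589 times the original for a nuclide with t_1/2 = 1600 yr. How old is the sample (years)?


lambda = ln(2) / t_half = ln(2) / 1600 = 4.332170e-04 /yr
t = -ln(A/A0) / lambda
t = -ln(0.589) / 4.332170e-04
t = 1221.9 yr

1221.9


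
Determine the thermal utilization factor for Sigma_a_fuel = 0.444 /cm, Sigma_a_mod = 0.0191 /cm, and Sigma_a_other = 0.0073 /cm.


f = Sigma_a_fuel / (Sigma_a_fuel + Sigma_a_mod + Sigma_a_other)
f = 0.444 / (0.444 + 0.0191 + 0.0073)
f = 0.94388

0.94388


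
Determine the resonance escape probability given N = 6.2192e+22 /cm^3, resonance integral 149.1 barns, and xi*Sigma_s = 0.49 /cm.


p = exp(-N * I * 1e-24 / (xi*Sigma_s))
p = exp(-6.2192e+22 * 149.1 * 1e-24 / 0.49)
p = 6.0444e-09

6.0444e-09


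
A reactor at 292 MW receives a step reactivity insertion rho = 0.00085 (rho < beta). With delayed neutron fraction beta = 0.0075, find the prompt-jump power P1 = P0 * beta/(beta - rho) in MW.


P1/P0 = beta / (beta - rho)
P1/P0 = 0.0075 / (0.0075 - 0.00085) = 1.127820
P1 = 292 * 1.127820 = 329.32 MW

329.32


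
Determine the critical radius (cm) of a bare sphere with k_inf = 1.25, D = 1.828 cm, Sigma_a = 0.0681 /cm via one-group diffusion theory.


L^2 = D / Sigma_a = 1.828 / 0.0681 = 26.84288 cm^2
B_m^2 = (k_inf - 1) / L^2 = (1.25 - 1) / 26.84288 = 0.009313457 /cm^2
For a bare sphere: B_g = pi/R, so R_c = pi / sqrt(B_m^2)
R_c = pi / sqrt(0.009313457) = 32.553 cm

32.553


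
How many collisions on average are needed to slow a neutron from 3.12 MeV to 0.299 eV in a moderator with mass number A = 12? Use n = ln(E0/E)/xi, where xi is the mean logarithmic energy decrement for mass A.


xi = 1 + (A-1)^2/(2A)*ln((A-1)/(A+1)) = 0.1577690 (for A = 12)
n = ln(E0/E) / xi
n = ln(3.12e6 / 0.299) / 0.1577690
n = ln(1.043478e+07) / 0.1577690 = 102.43

102.43


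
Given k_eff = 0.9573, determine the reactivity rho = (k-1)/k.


rho = (k_eff - 1) / k_eff
rho = (0.9573 - 1) / 0.9573
rho = -0.044605

-0.044605


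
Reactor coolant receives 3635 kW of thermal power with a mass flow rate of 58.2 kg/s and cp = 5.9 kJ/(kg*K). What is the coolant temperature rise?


dT = Q / (m_dot * cp)
dT = 3635 / (58.2 * 5.9)
dT = 10.586 C

10.586


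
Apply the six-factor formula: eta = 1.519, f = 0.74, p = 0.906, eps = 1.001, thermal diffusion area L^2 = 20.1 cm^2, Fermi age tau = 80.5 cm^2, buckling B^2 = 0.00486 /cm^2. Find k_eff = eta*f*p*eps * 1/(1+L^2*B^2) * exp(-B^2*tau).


k_inf = eta*f*p*eps = 1.519*0.74*0.906*1.001 = 1.019417
P_TNL = 1/(1 + L^2*B^2) = 1/(1 + 20.1*0.00486) = 0.9110073
P_FNL = exp(-B^2*tau) = exp(-0.00486*80.5) = 0.6762246
k_eff = k_inf * P_TNL * P_FNL = 1.019417 * 0.9110073 * 0.6762246
k_eff = 0.62801

0.62801


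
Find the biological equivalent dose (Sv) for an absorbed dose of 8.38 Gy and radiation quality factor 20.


H = D * Q
H = 8.38 * 20
H = 167.60 Sv

167.60


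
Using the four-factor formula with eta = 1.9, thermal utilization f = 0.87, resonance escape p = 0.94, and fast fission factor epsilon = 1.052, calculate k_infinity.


k_inf = eta * f * p * epsilon
k_inf = 1.9 * 0.87 * 0.94 * 1.052
k_inf = 1.6346

1.6346


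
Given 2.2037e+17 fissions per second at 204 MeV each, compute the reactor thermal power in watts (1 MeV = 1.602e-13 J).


P = fission_rate * E_MeV * 1.602e-13
P = 2.2037e+17 * 204 * 1.602e-13
P = 7.2019e+06 W

7.2019e+06


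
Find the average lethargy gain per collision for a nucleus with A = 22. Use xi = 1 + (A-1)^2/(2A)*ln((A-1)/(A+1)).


xi = 1 + (A-1)^2/(2A) * ln((A-1)/(A+1))
xi = 1 + (22-1)^2/(2*22) * ln((22-1)/(22 +1))
xi = 0.088215

0.088215


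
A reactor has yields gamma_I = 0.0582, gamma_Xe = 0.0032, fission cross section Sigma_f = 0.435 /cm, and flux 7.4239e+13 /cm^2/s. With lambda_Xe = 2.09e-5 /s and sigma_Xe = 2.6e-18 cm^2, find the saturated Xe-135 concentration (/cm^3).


Xe_eq = (gamma_I + gamma_Xe) * Sigma_f * phi / (lambda_Xe + sigma_Xe * phi)
Numerator = (0.0582 + 0.0032) * 0.435 * 7.4239e+13 = 1.982849e+12
Denominator = 2.09e-5 + 2.6e-18 * 7.4239e+13 = 2.139214e-04
Xe_eq = 1.982849e+12 / 2.139214e-04 = 9.2691e+15 /cm^3

9.2691e+15


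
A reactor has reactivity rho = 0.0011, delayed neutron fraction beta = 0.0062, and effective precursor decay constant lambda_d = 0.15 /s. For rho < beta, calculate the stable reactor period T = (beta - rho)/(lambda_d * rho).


T = (beta - rho) / (lambda_d * rho)
T = (0.0062 - 0.0011) / (0.15 * 0.0011)
T = 30.909 s

30.909


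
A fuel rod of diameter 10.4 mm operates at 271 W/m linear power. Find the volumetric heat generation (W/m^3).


r = D / 2 / 1000 = 10.4 / 2 / 1000 = 0.0052 m
q''' = q' / (pi * r^2)
q''' = 271 / (pi * 0.0052^2)
q''' = 3.1902e+06 W/m^3

3.1902e+06


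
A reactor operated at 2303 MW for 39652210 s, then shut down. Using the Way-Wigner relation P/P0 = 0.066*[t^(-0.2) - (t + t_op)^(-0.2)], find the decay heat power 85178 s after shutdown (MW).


P/P0 = 0.066 * [t^(-0.2) - (t + t_op)^(-0.2)]
P/P0 = 0.066 * [85178^(-0.2) - (85178 + 39652210)^(-0.2)]
P/P0 = 0.066 * [0.1032606 - 0.03021065] = 0.004821297
P = 2303 * 0.004821297 = 11.103 MW

11.103


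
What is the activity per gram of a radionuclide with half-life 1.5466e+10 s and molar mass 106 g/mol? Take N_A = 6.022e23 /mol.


lambda = ln(2) / t_half = ln(2) / 1.5466e+10 = 4.481748e-11 /s
SA = lambda * N_A / M
SA = 4.481748e-11 * 6.022e23 / 106
SA = 2.5461e+11 Bq/g

2.5461e+11


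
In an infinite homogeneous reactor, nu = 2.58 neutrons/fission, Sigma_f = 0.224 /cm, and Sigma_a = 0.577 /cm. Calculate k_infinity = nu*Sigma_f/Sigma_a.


k_inf = nu * Sigma_f / Sigma_a
k_inf = 2.58 * 0.224 / 0.577
k_inf = 1.0016

1.0016


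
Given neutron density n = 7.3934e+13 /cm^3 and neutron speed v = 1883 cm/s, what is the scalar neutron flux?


phi = n * v
phi = 7.3934e+13 * 1883
phi = 1.3922e+17 /cm^2/s

1.3922e+17


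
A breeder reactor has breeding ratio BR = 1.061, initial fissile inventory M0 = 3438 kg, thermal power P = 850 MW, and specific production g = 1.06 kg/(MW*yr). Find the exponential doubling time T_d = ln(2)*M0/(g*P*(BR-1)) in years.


Breeding gain G = BR - 1 = 1.061 - 1 = 0.061
Fissile production rate = g * P * G = 1.06 * 850 * 0.061 = 54.961 kg/yr
T_d = ln(2) * M0 / (g * P * G)
T_d = ln(2) * 3438 / 54.961 = 43.359 yr

43.359


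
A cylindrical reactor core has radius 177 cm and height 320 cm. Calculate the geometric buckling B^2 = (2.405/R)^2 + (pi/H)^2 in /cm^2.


B^2 = (2.405/R)^2 + (pi/H)^2
B^2 = (2.405/177)^2 + (pi/320)^2
B^2 = 2.8100e-04 /cm^2

2.8100e-04


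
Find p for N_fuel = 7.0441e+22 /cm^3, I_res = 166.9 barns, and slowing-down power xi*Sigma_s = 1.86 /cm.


p = exp(-N * I * 1e-24 / (xi*Sigma_s))
p = exp(-7.0441e+22 * 166.9 * 1e-24 / 1.86)
p = 0.0017986

0.0017986


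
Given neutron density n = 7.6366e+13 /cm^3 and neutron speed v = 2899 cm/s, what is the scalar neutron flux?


phi = n * v
phi = 7.6366e+13 * 2899
phi = 2.2139e+17 /cm^2/s

2.2139e+17


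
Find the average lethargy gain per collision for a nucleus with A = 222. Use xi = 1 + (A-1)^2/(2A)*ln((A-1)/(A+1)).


xi = 1 + (A-1)^2/(2A) * ln((A-1)/(A+1))
xi = 1 + (222-1)^2/(2*222) * ln((222-1)/(222 +1))
xi = 0.0089820

0.0089820


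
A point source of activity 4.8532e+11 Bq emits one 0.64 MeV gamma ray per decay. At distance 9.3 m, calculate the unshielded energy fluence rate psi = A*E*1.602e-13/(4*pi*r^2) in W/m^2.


psi = A * E * 1.602e-13 / (4*pi*r^2)
psi = 4.8532e+11 * 0.64 * 1.602e-13 / (4*pi*9.3^2)
psi = 4.5782e-05 W/m^2

4.5782e-05


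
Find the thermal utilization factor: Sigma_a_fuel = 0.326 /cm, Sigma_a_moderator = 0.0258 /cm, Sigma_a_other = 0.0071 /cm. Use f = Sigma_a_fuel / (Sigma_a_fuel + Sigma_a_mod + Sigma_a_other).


f = Sigma_a_fuel / (Sigma_a_fuel + Sigma_a_mod + Sigma_a_other)
f = 0.326 / (0.326 + 0.0258 + 0.0071)
f = 0.90833

0.90833


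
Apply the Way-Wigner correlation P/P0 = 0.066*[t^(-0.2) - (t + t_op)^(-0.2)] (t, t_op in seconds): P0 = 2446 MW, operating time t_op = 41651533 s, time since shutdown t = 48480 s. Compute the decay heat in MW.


P/P0 = 0.066 * [t^(-0.2) - (t + t_op)^(-0.2)]
P/P0 = 0.066 * [48480^(-0.2) - (48480 + 41651533)^(-0.2)]
P/P0 = 0.066 * [0.1155813 - 0.02992077] = 0.005653595
P = 2446 * 0.005653595 = 13.829 MW

13.829


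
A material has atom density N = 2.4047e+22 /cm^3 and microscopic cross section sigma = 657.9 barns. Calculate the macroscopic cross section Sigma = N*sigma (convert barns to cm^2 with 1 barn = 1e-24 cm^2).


Sigma = N * sigma_barns * 1e-24
Sigma = 2.4047e+22 * 657.9 * 1e-24
Sigma = 15.821 /cm

15.821


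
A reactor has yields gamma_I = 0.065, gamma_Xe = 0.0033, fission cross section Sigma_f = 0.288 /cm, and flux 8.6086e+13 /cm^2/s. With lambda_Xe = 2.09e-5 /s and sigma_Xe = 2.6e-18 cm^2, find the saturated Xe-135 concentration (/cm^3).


Xe_eq = (gamma_I + gamma_Xe) * Sigma_f * phi / (lambda_Xe + sigma_Xe * phi)
Numerator = (0.065 + 0.0033) * 0.288 * 8.6086e+13 = 1.693346e+12
Denominator = 2.09e-5 + 2.6e-18 * 8.6086e+13 = 2.447236e-04
Xe_eq = 1.693346e+12 / 2.447236e-04 = 6.9194e+15 /cm^3

6.9194e+15


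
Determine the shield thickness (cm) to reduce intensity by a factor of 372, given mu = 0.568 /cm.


x = ln(factor) / mu
x = ln(372) / 0.568
x = 10.421 cm

10.421


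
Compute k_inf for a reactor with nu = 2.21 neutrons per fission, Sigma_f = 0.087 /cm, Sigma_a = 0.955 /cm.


k_inf = nu * Sigma_f / Sigma_a
k_inf = 2.21 * 0.087 / 0.955
k_inf = 0.20133

0.20133


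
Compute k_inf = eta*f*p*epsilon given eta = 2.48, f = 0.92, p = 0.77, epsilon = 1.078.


k_inf = eta * f * p * epsilon
k_inf = 2.48 * 0.92 * 0.77 * 1.078
k_inf = 1.8939

1.8939


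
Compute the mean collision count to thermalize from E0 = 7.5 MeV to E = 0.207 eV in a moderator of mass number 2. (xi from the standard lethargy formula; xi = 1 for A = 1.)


xi = 1 + (A-1)^2/(2A)*ln((A-1)/(A+1)) = 0.7253469 (for A = 2)
n = ln(E0/E) / xi
n = ln(7.5e6 / 0.207) / 0.7253469
n = ln(3.623188e+07) / 0.7253469 = 23.996

23.996


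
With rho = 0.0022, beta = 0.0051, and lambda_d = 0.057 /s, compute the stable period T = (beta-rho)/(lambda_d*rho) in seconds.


T = (beta - rho) / (lambda_d * rho)
T = (0.0051 - 0.0022) / (0.057 * 0.0022)
T = 23.126 s

23.126


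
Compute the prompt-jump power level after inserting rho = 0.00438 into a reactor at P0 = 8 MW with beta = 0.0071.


P1/P0 = beta / (beta - rho)
P1/P0 = 0.0071 / (0.0071 - 0.00438) = 2.610294
P1 = 8 * 2.610294 = 20.882 MW

20.882


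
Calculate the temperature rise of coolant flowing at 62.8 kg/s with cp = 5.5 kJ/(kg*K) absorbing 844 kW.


dT = Q / (m_dot * cp)
dT = 844 / (62.8 * 5.5)
dT = 2.4435 C

2.4435


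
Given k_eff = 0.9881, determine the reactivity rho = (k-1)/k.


rho = (k_eff - 1) / k_eff
rho = (0.9881 - 1) / 0.9881
rho = -0.012043

-0.012043


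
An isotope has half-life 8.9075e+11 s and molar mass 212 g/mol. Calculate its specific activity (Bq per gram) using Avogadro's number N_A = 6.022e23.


lambda = ln(2) / t_half = ln(2) / 8.9075e+11 = 7.781613e-13 /s
SA = lambda * N_A / M
SA = 7.781613e-13 * 6.022e23 / 212
SA = 2.2104e+09 Bq/g

2.2104e+09


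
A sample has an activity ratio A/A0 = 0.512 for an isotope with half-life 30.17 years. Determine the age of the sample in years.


lambda = ln(2) / t_half = ln(2) / 30.17 = 0.02297472 /yr
t = -ln(A/A0) / lambda
t = -ln(0.512) / 0.02297472
t = 29.138 yr

29.138


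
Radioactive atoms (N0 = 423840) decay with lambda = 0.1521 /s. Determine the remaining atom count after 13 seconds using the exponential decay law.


N = N0 * exp(-lambda * t)
N = 423840 * exp(-0.1521 * 13)
N = 58677

58677


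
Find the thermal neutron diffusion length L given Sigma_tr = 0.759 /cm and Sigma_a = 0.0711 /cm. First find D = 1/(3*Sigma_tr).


D = 1 / (3 * Sigma_tr) = 1 / (3 * 0.759) = 0.4391744 cm
L = sqrt(D / Sigma_a)
L = sqrt(0.4391744 / 0.0711)
L = 2.4853 cm

2.4853


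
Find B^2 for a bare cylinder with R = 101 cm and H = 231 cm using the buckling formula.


B^2 = (2.405/R)^2 + (pi/H)^2
B^2 = (2.405/101)^2 + (pi/231)^2
B^2 = 7.5196e-04 /cm^2

7.5196e-04


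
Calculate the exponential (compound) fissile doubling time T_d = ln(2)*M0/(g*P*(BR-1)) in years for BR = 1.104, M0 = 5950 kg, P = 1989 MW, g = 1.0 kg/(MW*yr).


Breeding gain G = BR - 1 = 1.104 - 1 = 0.104
Fissile production rate = g * P * G = 1.0 * 1989 * 0.104 = 206.856 kg/yr
T_d = ln(2) * M0 / (g * P * G)
T_d = ln(2) * 5950 / 206.856 = 19.938 yr

19.938


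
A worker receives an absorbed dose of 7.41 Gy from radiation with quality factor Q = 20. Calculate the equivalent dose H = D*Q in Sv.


H = D * Q
H = 7.41 * 20
H = 148.20 Sv

148.20


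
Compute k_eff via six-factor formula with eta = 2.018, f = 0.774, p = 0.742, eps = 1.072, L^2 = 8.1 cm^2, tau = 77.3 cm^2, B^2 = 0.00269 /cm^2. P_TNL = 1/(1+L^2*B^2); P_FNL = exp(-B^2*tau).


k_inf = eta*f*p*eps = 2.018*0.774*0.742*1.072 = 1.242398
P_TNL = 1/(1 + L^2*B^2) = 1/(1 + 8.1*0.00269) = 0.9786756
P_FNL = exp(-B^2*tau) = exp(-0.00269*77.3) = 0.8122582
k_eff = k_inf * P_TNL * P_FNL = 1.242398 * 0.9786756 * 0.8122582
k_eff = 0.98763

0.98763


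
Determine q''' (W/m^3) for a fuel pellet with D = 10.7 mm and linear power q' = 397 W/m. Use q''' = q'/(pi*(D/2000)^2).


r = D / 2 / 1000 = 10.7 / 2 / 1000 = 0.00535 m
q''' = q' / (pi * r^2)
q''' = 397 / (pi * 0.00535^2)
q''' = 4.4150e+06 W/m^3

4.4150e+06


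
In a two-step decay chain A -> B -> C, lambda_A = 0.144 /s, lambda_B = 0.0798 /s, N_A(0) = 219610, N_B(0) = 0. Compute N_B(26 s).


N_B(t) = lambda_A * N_A0 / (lambda_B - lambda_A) * [exp(-lambda_A*t) - exp(-lambda_B*t)]
exp(-0.144*26) = 0.02365928; exp(-0.0798*26) = 0.1255815
N_B = 0.144 * 219610 / (0.0798 - 0.144) * (0.02365928 - 0.1255815)
N_B = 50205

50205


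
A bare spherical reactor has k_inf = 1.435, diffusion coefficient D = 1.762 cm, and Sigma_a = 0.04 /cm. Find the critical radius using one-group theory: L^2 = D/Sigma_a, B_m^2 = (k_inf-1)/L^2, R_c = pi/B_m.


L^2 = D / Sigma_a = 1.762 / 0.04 = 44.05000 cm^2
B_m^2 = (k_inf - 1) / L^2 = (1.435 - 1) / 44.05000 = 0.009875142 /cm^2
For a bare sphere: B_g = pi/R, so R_c = pi / sqrt(B_m^2)
R_c = pi / sqrt(0.009875142) = 31.614 cm

31.614
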